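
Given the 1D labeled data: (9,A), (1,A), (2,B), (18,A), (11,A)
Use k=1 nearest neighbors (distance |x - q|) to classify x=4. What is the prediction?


Distances: |9-4|=5, |1-4|=3, |2-4|=2, |18-4|=14, |11-4|=7. 1 nearest: (2,B). Counts: {'B': 1}. Majority class: B.

B


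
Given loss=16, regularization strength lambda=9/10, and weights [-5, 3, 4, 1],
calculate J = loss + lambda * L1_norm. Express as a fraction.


L1 norm = sum(|w|) = 13. J = 16 + 9/10 * 13 = 277/10.

277/10


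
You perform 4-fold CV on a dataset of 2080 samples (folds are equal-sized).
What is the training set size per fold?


Each validation fold has 2080/4 = 520 samples. Training set = 2080 - 520 = 1560.

1560


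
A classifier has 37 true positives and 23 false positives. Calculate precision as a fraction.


Precision = TP / (TP + FP) = 37 / 60 = 37/60.

37/60


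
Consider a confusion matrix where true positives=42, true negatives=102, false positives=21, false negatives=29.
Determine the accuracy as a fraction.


Accuracy = (TP + TN) / (TP + TN + FP + FN) = (42 + 102) / 194 = 72/97.

72/97


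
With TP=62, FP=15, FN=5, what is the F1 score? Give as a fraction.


Precision = 62/77 = 62/77. Recall = 62/67 = 62/67. F1 = 2*P*R/(P+R) = 31/36.

31/36


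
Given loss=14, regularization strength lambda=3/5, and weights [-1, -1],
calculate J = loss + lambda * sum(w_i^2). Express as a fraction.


L2 sq norm = sum(w^2) = 2. J = 14 + 3/5 * 2 = 76/5.

76/5


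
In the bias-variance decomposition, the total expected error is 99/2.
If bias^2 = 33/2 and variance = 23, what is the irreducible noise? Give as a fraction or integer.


Total error = bias^2 + variance + irreducible noise. So irreducible noise = 99/2 - 33/2 - 23 = 10.

10


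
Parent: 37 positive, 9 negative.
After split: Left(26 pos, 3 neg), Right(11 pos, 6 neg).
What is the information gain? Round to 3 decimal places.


H(parent) = 0.7131. H(left) = 0.4798, H(right) = 0.9367. Weighted = (29/46)*0.4798 + (17/46)*0.9367 = 0.6487. IG = 0.7131 - 0.6487 = 0.0644, which rounds to 0.064.

0.064


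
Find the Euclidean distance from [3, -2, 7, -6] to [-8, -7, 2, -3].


d = sqrt(sum of squared differences). (3--8)^2=121, (-2--7)^2=25, (7-2)^2=25, (-6--3)^2=9. Sum = 180.

sqrt(180)


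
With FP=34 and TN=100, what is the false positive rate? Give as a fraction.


FPR = FP / (FP + TN) = 34 / 134 = 17/67.

17/67


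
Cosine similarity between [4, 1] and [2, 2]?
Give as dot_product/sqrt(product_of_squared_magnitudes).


dot = 10. |a|^2 = 17, |b|^2 = 8. cos = 10/sqrt(136).

10/sqrt(136)


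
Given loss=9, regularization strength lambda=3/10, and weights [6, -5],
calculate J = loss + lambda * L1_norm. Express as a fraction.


L1 norm = sum(|w|) = 11. J = 9 + 3/10 * 11 = 123/10.

123/10


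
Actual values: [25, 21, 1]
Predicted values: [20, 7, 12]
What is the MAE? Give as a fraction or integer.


MAE = (1/3) * (|25-20|=5 + |21-7|=14 + |1-12|=11). Sum = 30. MAE = 10.

10


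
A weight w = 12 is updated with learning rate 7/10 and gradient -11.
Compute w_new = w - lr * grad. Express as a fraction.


w_new = 12 - 7/10 * -11 = 12 - -77/10 = 197/10.

197/10


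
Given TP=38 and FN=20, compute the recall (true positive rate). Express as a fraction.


Recall = TP / (TP + FN) = 38 / 58 = 19/29.

19/29


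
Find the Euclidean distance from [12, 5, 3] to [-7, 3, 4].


d = sqrt(sum of squared differences). (12--7)^2=361, (5-3)^2=4, (3-4)^2=1. Sum = 366.

sqrt(366)


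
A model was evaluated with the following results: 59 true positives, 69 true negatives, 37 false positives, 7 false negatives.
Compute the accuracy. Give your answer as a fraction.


Accuracy = (TP + TN) / (TP + TN + FP + FN) = (59 + 69) / 172 = 32/43.

32/43


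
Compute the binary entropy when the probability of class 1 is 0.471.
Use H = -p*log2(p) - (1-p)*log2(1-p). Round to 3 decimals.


H = -0.471*log2(0.471) - 0.529*log2(0.529) = 0.998.

0.998


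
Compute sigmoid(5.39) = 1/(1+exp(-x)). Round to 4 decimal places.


sigma(5.39) = 1/(1+e^(-5.39)) = 1/(1+0.004562) = 1/1.004562 = 0.9955.

0.9955


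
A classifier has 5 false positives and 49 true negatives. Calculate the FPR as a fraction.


FPR = FP / (FP + TN) = 5 / 54 = 5/54.

5/54


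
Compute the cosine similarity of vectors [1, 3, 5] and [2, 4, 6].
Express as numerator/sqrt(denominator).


dot = 44. |a|^2 = 35, |b|^2 = 56. cos = 44/sqrt(1960).

44/sqrt(1960)


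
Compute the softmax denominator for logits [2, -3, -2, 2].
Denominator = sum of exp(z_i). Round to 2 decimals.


Denom = e^2=7.3891 + e^-3=0.0498 + e^-2=0.1353 + e^2=7.3891. Sum = 14.9633, which rounds to 14.96.

14.96


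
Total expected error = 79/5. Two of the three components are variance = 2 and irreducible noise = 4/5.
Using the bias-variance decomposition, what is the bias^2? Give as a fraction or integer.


Total error = bias^2 + variance + irreducible noise. So bias^2 = 79/5 - 2 - 4/5 = 13.

13


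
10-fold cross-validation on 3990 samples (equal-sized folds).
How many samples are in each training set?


Each validation fold has 3990/10 = 399 samples. Training set = 3990 - 399 = 3591.

3591


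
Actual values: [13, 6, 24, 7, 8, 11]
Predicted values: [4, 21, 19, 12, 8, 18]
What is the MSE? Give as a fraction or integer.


MSE = (1/6) * ((13-4)^2=81 + (6-21)^2=225 + (24-19)^2=25 + (7-12)^2=25 + (8-8)^2=0 + (11-18)^2=49). Sum = 405. MSE = 135/2.

135/2


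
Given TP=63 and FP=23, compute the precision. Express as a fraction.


Precision = TP / (TP + FP) = 63 / 86 = 63/86.

63/86


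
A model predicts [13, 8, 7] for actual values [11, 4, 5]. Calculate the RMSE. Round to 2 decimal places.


MSE = 8.0000. RMSE = sqrt(8.0000) = 2.83.

2.83


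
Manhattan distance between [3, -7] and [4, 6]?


d = sum of absolute differences: |3-4|=1 + |-7-6|=13 = 14.

14


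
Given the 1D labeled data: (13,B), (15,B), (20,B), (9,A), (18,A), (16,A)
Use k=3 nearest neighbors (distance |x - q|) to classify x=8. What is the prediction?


Distances: |13-8|=5, |15-8|=7, |20-8|=12, |9-8|=1, |18-8|=10, |16-8|=8. 3 nearest: (9,A), (13,B), (15,B). Counts: {'A': 1, 'B': 2}. Majority class: B.

B


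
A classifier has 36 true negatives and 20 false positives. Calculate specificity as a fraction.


Specificity = TN / (TN + FP) = 36 / 56 = 9/14.

9/14


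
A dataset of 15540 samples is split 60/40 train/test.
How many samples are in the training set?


Test set = 15540 * 40% = 6216. Training set = 15540 - 6216 = 9324.

9324


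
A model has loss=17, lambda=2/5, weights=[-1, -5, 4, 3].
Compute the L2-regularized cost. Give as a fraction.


L2 sq norm = sum(w^2) = 51. J = 17 + 2/5 * 51 = 187/5.

187/5


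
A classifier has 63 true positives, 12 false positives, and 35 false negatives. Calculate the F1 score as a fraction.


Precision = 63/75 = 21/25. Recall = 63/98 = 9/14. F1 = 2*P*R/(P+R) = 126/173.

126/173


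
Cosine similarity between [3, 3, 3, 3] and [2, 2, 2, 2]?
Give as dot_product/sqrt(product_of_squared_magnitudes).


dot = 24. |a|^2 = 36, |b|^2 = 16. cos = 24/sqrt(576).

24/sqrt(576)


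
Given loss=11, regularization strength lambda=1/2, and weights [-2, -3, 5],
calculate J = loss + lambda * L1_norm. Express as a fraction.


L1 norm = sum(|w|) = 10. J = 11 + 1/2 * 10 = 16.

16


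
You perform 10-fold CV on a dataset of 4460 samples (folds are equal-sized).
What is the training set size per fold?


Each validation fold has 4460/10 = 446 samples. Training set = 4460 - 446 = 4014.

4014


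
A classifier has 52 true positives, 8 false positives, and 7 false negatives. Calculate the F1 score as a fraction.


Precision = 52/60 = 13/15. Recall = 52/59 = 52/59. F1 = 2*P*R/(P+R) = 104/119.

104/119


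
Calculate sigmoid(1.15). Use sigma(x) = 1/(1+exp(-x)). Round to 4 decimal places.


sigma(1.15) = 1/(1+e^(-1.15)) = 1/(1+0.316637) = 1/1.316637 = 0.7595.

0.7595


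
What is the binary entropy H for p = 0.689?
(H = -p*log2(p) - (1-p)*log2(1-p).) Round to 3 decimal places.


H = -0.689*log2(0.689) - 0.311*log2(0.311) = 0.894.

0.894


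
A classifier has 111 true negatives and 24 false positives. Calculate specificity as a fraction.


Specificity = TN / (TN + FP) = 111 / 135 = 37/45.

37/45


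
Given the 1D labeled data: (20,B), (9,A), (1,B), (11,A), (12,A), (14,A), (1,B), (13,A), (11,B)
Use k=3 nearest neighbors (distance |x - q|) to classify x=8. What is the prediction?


Distances: |20-8|=12, |9-8|=1, |1-8|=7, |11-8|=3, |12-8|=4, |14-8|=6, |1-8|=7, |13-8|=5, |11-8|=3. 3 nearest: (9,A), (11,A), (11,B). Counts: {'A': 2, 'B': 1}. Majority class: A.

A


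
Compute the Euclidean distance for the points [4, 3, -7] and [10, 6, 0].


d = sqrt(sum of squared differences). (4-10)^2=36, (3-6)^2=9, (-7-0)^2=49. Sum = 94.

sqrt(94)


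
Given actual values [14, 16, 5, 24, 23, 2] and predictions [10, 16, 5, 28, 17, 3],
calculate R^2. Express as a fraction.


Mean(y) = 14. SS_res = 69. SS_tot = 410. R^2 = 1 - 69/(410) = 341/410.

341/410


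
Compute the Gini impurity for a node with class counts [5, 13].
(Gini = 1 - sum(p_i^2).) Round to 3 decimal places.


Total = 18. Proportions: 5/18, 13/18. sum(p_i^2) = 0.5988. Gini = 1 - 0.5988 = 0.4012, which rounds to 0.401.

0.401


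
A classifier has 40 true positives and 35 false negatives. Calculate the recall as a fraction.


Recall = TP / (TP + FN) = 40 / 75 = 8/15.

8/15


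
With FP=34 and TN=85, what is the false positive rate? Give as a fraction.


FPR = FP / (FP + TN) = 34 / 119 = 2/7.

2/7


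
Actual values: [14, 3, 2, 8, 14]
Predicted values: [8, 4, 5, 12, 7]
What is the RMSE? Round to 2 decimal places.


MSE = 22.2000. RMSE = sqrt(22.2000) = 4.71.

4.71


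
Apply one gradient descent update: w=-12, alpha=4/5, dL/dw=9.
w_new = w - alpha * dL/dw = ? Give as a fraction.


w_new = -12 - 4/5 * 9 = -12 - 36/5 = -96/5.

-96/5


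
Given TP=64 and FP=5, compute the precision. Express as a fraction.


Precision = TP / (TP + FP) = 64 / 69 = 64/69.

64/69


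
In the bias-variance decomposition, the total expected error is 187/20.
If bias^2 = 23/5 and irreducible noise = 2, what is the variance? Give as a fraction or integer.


Total error = bias^2 + variance + irreducible noise. So variance = 187/20 - 23/5 - 2 = 11/4.

11/4


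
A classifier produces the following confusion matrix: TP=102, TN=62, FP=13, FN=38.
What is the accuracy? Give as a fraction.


Accuracy = (TP + TN) / (TP + TN + FP + FN) = (102 + 62) / 215 = 164/215.

164/215


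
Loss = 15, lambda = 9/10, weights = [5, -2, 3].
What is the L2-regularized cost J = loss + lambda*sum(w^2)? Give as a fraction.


L2 sq norm = sum(w^2) = 38. J = 15 + 9/10 * 38 = 246/5.

246/5


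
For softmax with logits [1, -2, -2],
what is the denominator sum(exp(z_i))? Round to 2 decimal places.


Denom = e^1=2.7183 + e^-2=0.1353 + e^-2=0.1353. Sum = 2.9889, which rounds to 2.99.

2.99


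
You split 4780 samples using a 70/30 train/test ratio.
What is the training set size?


Test set = 4780 * 30% = 1434. Training set = 4780 - 1434 = 3346.

3346


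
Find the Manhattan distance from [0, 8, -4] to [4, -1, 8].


d = sum of absolute differences: |0-4|=4 + |8--1|=9 + |-4-8|=12 = 25.

25


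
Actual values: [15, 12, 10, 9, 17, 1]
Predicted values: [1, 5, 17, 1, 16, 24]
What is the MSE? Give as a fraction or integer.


MSE = (1/6) * ((15-1)^2=196 + (12-5)^2=49 + (10-17)^2=49 + (9-1)^2=64 + (17-16)^2=1 + (1-24)^2=529). Sum = 888. MSE = 148.

148


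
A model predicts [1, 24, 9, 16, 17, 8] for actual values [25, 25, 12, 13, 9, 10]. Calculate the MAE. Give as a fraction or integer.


MAE = (1/6) * (|25-1|=24 + |25-24|=1 + |12-9|=3 + |13-16|=3 + |9-17|=8 + |10-8|=2). Sum = 41. MAE = 41/6.

41/6


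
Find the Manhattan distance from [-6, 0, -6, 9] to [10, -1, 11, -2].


d = sum of absolute differences: |-6-10|=16 + |0--1|=1 + |-6-11|=17 + |9--2|=11 = 45.

45


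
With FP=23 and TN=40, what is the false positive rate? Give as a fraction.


FPR = FP / (FP + TN) = 23 / 63 = 23/63.

23/63


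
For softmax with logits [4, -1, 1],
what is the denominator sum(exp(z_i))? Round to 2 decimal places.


Denom = e^4=54.5982 + e^-1=0.3679 + e^1=2.7183. Sum = 57.6844, which rounds to 57.68.

57.68


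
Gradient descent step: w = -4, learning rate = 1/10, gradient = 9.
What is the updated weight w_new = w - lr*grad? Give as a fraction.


w_new = -4 - 1/10 * 9 = -4 - 9/10 = -49/10.

-49/10


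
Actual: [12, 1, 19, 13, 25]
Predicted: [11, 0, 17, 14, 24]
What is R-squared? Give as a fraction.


Mean(y) = 14. SS_res = 8. SS_tot = 320. R^2 = 1 - 8/(320) = 39/40.

39/40


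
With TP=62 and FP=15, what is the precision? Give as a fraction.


Precision = TP / (TP + FP) = 62 / 77 = 62/77.

62/77


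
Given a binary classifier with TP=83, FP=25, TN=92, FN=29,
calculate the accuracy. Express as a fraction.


Accuracy = (TP + TN) / (TP + TN + FP + FN) = (83 + 92) / 229 = 175/229.

175/229


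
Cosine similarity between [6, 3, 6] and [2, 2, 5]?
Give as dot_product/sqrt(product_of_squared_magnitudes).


dot = 48. |a|^2 = 81, |b|^2 = 33. cos = 48/sqrt(2673).

48/sqrt(2673)


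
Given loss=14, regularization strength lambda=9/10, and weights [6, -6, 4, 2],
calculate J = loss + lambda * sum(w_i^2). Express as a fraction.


L2 sq norm = sum(w^2) = 92. J = 14 + 9/10 * 92 = 484/5.

484/5


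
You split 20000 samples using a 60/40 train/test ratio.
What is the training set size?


Test set = 20000 * 40% = 8000. Training set = 20000 - 8000 = 12000.

12000


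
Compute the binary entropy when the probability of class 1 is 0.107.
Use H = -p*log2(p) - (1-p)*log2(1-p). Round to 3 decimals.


H = -0.107*log2(0.107) - 0.893*log2(0.893) = 0.491.

0.491


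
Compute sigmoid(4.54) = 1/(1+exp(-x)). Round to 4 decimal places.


sigma(4.54) = 1/(1+e^(-4.54)) = 1/(1+0.010673) = 1/1.010673 = 0.9894.

0.9894


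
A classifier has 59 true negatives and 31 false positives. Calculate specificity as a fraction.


Specificity = TN / (TN + FP) = 59 / 90 = 59/90.

59/90


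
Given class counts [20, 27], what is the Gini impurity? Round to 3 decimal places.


Total = 47. Proportions: 20/47, 27/47. sum(p_i^2) = 0.5111. Gini = 1 - 0.5111 = 0.4889, which rounds to 0.489.

0.489


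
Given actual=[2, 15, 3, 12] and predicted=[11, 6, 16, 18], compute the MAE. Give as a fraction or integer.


MAE = (1/4) * (|2-11|=9 + |15-6|=9 + |3-16|=13 + |12-18|=6). Sum = 37. MAE = 37/4.

37/4


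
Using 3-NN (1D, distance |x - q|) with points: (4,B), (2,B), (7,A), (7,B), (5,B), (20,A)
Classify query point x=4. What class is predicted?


Distances: |4-4|=0, |2-4|=2, |7-4|=3, |7-4|=3, |5-4|=1, |20-4|=16. 3 nearest: (4,B), (5,B), (2,B). Counts: {'B': 3}. Majority class: B.

B


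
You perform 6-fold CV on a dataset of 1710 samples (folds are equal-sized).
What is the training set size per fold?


Each validation fold has 1710/6 = 285 samples. Training set = 1710 - 285 = 1425.

1425


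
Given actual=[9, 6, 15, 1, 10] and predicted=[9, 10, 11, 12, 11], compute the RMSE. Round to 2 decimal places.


MSE = 30.8000. RMSE = sqrt(30.8000) = 5.55.

5.55


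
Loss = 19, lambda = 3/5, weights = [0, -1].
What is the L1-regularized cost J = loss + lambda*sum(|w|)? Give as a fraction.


L1 norm = sum(|w|) = 1. J = 19 + 3/5 * 1 = 98/5.

98/5


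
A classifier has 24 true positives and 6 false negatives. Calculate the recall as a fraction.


Recall = TP / (TP + FN) = 24 / 30 = 4/5.

4/5


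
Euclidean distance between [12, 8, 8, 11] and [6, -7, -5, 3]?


d = sqrt(sum of squared differences). (12-6)^2=36, (8--7)^2=225, (8--5)^2=169, (11-3)^2=64. Sum = 494.

sqrt(494)


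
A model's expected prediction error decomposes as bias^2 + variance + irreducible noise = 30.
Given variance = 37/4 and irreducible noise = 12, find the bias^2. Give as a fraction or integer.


Total error = bias^2 + variance + irreducible noise. So bias^2 = 30 - 37/4 - 12 = 35/4.

35/4


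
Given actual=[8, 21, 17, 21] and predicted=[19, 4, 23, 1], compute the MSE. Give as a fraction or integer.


MSE = (1/4) * ((8-19)^2=121 + (21-4)^2=289 + (17-23)^2=36 + (21-1)^2=400). Sum = 846. MSE = 423/2.

423/2


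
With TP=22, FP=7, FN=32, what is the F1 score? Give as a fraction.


Precision = 22/29 = 22/29. Recall = 22/54 = 11/27. F1 = 2*P*R/(P+R) = 44/83.

44/83


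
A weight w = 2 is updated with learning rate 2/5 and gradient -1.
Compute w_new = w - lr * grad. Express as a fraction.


w_new = 2 - 2/5 * -1 = 2 - -2/5 = 12/5.

12/5


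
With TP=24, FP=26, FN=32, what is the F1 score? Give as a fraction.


Precision = 24/50 = 12/25. Recall = 24/56 = 3/7. F1 = 2*P*R/(P+R) = 24/53.

24/53


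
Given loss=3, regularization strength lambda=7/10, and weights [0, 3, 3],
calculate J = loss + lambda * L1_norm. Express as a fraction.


L1 norm = sum(|w|) = 6. J = 3 + 7/10 * 6 = 36/5.

36/5


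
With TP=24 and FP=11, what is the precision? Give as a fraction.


Precision = TP / (TP + FP) = 24 / 35 = 24/35.

24/35


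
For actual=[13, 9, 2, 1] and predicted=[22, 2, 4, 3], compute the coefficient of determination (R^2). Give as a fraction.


Mean(y) = 25/4. SS_res = 138. SS_tot = 395/4. R^2 = 1 - 138/(395/4) = -157/395.

-157/395


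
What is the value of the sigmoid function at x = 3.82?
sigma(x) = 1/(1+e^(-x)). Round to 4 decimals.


sigma(3.82) = 1/(1+e^(-3.82)) = 1/(1+0.021928) = 1/1.021928 = 0.9785.

0.9785


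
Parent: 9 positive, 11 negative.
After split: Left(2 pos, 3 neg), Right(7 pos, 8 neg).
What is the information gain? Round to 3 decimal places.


H(parent) = 0.9928. H(left) = 0.9710, H(right) = 0.9968. Weighted = (5/20)*0.9710 + (15/20)*0.9968 = 0.9904. IG = 0.9928 - 0.9904 = 0.0024, which rounds to 0.002.

0.002


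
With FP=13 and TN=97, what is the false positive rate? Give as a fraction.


FPR = FP / (FP + TN) = 13 / 110 = 13/110.

13/110


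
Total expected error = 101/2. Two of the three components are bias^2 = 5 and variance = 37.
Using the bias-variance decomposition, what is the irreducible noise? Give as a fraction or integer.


Total error = bias^2 + variance + irreducible noise. So irreducible noise = 101/2 - 5 - 37 = 17/2.

17/2


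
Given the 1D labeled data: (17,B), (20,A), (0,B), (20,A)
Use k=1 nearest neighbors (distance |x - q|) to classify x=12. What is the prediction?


Distances: |17-12|=5, |20-12|=8, |0-12|=12, |20-12|=8. 1 nearest: (17,B). Counts: {'B': 1}. Majority class: B.

B


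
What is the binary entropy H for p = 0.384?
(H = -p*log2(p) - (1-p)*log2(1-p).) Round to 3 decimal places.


H = -0.384*log2(0.384) - 0.616*log2(0.616) = 0.961.

0.961


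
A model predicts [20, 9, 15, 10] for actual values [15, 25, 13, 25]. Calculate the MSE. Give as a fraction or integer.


MSE = (1/4) * ((15-20)^2=25 + (25-9)^2=256 + (13-15)^2=4 + (25-10)^2=225). Sum = 510. MSE = 255/2.

255/2


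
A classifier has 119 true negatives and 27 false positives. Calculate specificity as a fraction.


Specificity = TN / (TN + FP) = 119 / 146 = 119/146.

119/146


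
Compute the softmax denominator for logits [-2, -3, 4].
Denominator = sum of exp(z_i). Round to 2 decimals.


Denom = e^-2=0.1353 + e^-3=0.0498 + e^4=54.5982. Sum = 54.7833, which rounds to 54.78.

54.78


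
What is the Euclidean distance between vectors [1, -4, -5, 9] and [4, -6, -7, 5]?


d = sqrt(sum of squared differences). (1-4)^2=9, (-4--6)^2=4, (-5--7)^2=4, (9-5)^2=16. Sum = 33.

sqrt(33)


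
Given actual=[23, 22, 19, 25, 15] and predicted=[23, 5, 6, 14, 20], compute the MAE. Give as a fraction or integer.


MAE = (1/5) * (|23-23|=0 + |22-5|=17 + |19-6|=13 + |25-14|=11 + |15-20|=5). Sum = 46. MAE = 46/5.

46/5


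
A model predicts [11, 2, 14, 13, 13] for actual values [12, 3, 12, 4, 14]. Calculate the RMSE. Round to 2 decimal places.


MSE = 17.6000. RMSE = sqrt(17.6000) = 4.20.

4.20


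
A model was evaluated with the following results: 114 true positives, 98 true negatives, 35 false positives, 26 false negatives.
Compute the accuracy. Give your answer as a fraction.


Accuracy = (TP + TN) / (TP + TN + FP + FN) = (114 + 98) / 273 = 212/273.

212/273


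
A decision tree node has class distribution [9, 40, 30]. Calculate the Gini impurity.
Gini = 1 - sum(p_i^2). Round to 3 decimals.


Total = 79. Proportions: 9/79, 40/79, 30/79. sum(p_i^2) = 0.4136. Gini = 1 - 0.4136 = 0.5864, which rounds to 0.586.

0.586


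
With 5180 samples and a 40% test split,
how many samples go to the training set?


Test set = 5180 * 40% = 2072. Training set = 5180 - 2072 = 3108.

3108


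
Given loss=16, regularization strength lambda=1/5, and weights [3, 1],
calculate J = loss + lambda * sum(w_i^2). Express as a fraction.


L2 sq norm = sum(w^2) = 10. J = 16 + 1/5 * 10 = 18.

18


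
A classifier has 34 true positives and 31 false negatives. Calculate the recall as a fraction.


Recall = TP / (TP + FN) = 34 / 65 = 34/65.

34/65


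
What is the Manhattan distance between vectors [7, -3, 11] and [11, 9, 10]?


d = sum of absolute differences: |7-11|=4 + |-3-9|=12 + |11-10|=1 = 17.

17


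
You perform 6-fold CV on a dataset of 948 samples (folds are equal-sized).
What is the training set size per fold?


Each validation fold has 948/6 = 158 samples. Training set = 948 - 158 = 790.

790


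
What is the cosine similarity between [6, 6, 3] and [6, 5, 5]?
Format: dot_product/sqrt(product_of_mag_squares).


dot = 81. |a|^2 = 81, |b|^2 = 86. cos = 81/sqrt(6966).

81/sqrt(6966)


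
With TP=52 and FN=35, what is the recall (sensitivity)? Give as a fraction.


Recall = TP / (TP + FN) = 52 / 87 = 52/87.

52/87


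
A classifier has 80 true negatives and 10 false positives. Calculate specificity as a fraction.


Specificity = TN / (TN + FP) = 80 / 90 = 8/9.

8/9


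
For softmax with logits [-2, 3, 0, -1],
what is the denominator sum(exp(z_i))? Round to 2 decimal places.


Denom = e^-2=0.1353 + e^3=20.0855 + e^0=1.0000 + e^-1=0.3679. Sum = 21.5887, which rounds to 21.59.

21.59


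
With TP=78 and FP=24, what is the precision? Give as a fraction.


Precision = TP / (TP + FP) = 78 / 102 = 13/17.

13/17


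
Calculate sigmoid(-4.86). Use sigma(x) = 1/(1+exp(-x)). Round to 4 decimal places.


sigma(-4.86) = 1/(1+e^(4.86)) = 1/(1+129.024202) = 1/130.024202 = 0.0077.

0.0077


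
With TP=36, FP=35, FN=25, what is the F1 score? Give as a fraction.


Precision = 36/71 = 36/71. Recall = 36/61 = 36/61. F1 = 2*P*R/(P+R) = 6/11.

6/11


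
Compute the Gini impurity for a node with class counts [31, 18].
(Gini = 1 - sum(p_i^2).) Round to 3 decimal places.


Total = 49. Proportions: 31/49, 18/49. sum(p_i^2) = 0.5352. Gini = 1 - 0.5352 = 0.4648, which rounds to 0.465.

0.465


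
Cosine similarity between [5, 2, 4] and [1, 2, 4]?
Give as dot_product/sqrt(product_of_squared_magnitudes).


dot = 25. |a|^2 = 45, |b|^2 = 21. cos = 25/sqrt(945).

25/sqrt(945)


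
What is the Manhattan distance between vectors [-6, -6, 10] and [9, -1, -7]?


d = sum of absolute differences: |-6-9|=15 + |-6--1|=5 + |10--7|=17 = 37.

37


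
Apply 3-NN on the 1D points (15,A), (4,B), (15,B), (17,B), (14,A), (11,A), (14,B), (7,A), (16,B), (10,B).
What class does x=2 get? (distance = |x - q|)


Distances: |15-2|=13, |4-2|=2, |15-2|=13, |17-2|=15, |14-2|=12, |11-2|=9, |14-2|=12, |7-2|=5, |16-2|=14, |10-2|=8. 3 nearest: (4,B), (7,A), (10,B). Counts: {'B': 2, 'A': 1}. Majority class: B.

B


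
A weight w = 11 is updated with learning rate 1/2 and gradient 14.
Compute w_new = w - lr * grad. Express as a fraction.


w_new = 11 - 1/2 * 14 = 11 - 7 = 4.

4


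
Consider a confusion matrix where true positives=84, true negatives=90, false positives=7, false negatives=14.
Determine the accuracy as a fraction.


Accuracy = (TP + TN) / (TP + TN + FP + FN) = (84 + 90) / 195 = 58/65.

58/65


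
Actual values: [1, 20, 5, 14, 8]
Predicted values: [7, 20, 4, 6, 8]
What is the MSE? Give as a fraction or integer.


MSE = (1/5) * ((1-7)^2=36 + (20-20)^2=0 + (5-4)^2=1 + (14-6)^2=64 + (8-8)^2=0). Sum = 101. MSE = 101/5.

101/5


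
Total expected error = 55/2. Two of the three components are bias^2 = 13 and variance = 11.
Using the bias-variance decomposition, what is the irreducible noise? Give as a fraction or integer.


Total error = bias^2 + variance + irreducible noise. So irreducible noise = 55/2 - 13 - 11 = 7/2.

7/2


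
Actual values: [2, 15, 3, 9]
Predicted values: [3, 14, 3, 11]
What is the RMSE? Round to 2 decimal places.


MSE = 1.5000. RMSE = sqrt(1.5000) = 1.22.

1.22


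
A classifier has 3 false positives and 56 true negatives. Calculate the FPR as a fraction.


FPR = FP / (FP + TN) = 3 / 59 = 3/59.

3/59


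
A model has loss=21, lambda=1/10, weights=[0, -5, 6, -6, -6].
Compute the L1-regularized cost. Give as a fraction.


L1 norm = sum(|w|) = 23. J = 21 + 1/10 * 23 = 233/10.

233/10


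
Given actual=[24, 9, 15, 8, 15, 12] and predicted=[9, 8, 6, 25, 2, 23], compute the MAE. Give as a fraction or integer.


MAE = (1/6) * (|24-9|=15 + |9-8|=1 + |15-6|=9 + |8-25|=17 + |15-2|=13 + |12-23|=11). Sum = 66. MAE = 11.

11


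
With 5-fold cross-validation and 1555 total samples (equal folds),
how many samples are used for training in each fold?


Each validation fold has 1555/5 = 311 samples. Training set = 1555 - 311 = 1244.

1244


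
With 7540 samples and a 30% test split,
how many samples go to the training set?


Test set = 7540 * 30% = 2262. Training set = 7540 - 2262 = 5278.

5278


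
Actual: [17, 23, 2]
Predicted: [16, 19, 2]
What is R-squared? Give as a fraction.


Mean(y) = 14. SS_res = 17. SS_tot = 234. R^2 = 1 - 17/(234) = 217/234.

217/234


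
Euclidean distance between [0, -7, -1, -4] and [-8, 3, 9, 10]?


d = sqrt(sum of squared differences). (0--8)^2=64, (-7-3)^2=100, (-1-9)^2=100, (-4-10)^2=196. Sum = 460.

sqrt(460)


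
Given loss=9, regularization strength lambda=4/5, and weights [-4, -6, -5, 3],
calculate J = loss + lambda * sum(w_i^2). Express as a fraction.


L2 sq norm = sum(w^2) = 86. J = 9 + 4/5 * 86 = 389/5.

389/5


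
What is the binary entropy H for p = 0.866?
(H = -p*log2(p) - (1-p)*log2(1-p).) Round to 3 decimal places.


H = -0.866*log2(0.866) - 0.134*log2(0.134) = 0.568.

0.568


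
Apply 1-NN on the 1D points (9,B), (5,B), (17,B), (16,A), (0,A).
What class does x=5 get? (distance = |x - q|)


Distances: |9-5|=4, |5-5|=0, |17-5|=12, |16-5|=11, |0-5|=5. 1 nearest: (5,B). Counts: {'B': 1}. Majority class: B.

B


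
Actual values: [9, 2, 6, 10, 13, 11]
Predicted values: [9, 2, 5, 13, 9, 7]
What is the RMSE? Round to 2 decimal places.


MSE = 7.0000. RMSE = sqrt(7.0000) = 2.65.

2.65


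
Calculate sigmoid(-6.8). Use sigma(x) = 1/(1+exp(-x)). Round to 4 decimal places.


sigma(-6.8) = 1/(1+e^(6.8)) = 1/(1+897.847292) = 1/898.847292 = 0.0011.

0.0011


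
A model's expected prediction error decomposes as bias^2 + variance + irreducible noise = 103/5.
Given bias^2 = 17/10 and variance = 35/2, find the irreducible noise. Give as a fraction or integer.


Total error = bias^2 + variance + irreducible noise. So irreducible noise = 103/5 - 17/10 - 35/2 = 7/5.

7/5


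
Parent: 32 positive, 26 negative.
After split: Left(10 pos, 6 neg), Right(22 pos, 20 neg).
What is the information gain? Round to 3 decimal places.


H(parent) = 0.9923. H(left) = 0.9544, H(right) = 0.9984. Weighted = (16/58)*0.9544 + (42/58)*0.9984 = 0.9863. IG = 0.9923 - 0.9863 = 0.0060, which rounds to 0.006.

0.006


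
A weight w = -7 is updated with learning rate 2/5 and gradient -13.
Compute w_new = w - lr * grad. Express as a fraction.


w_new = -7 - 2/5 * -13 = -7 - -26/5 = -9/5.

-9/5


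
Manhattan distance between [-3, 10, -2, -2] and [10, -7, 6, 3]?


d = sum of absolute differences: |-3-10|=13 + |10--7|=17 + |-2-6|=8 + |-2-3|=5 = 43.

43


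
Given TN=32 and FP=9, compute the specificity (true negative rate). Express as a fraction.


Specificity = TN / (TN + FP) = 32 / 41 = 32/41.

32/41


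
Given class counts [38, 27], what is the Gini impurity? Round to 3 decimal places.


Total = 65. Proportions: 38/65, 27/65. sum(p_i^2) = 0.5143. Gini = 1 - 0.5143 = 0.4857, which rounds to 0.486.

0.486


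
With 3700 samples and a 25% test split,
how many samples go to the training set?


Test set = 3700 * 25% = 925. Training set = 3700 - 925 = 2775.

2775


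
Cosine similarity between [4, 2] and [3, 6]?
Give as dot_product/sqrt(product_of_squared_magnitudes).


dot = 24. |a|^2 = 20, |b|^2 = 45. cos = 24/sqrt(900).

24/sqrt(900)


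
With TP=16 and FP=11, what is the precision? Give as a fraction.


Precision = TP / (TP + FP) = 16 / 27 = 16/27.

16/27


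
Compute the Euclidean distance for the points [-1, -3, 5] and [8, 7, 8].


d = sqrt(sum of squared differences). (-1-8)^2=81, (-3-7)^2=100, (5-8)^2=9. Sum = 190.

sqrt(190)


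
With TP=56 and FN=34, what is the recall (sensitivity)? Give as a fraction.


Recall = TP / (TP + FN) = 56 / 90 = 28/45.

28/45


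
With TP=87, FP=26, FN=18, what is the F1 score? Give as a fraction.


Precision = 87/113 = 87/113. Recall = 87/105 = 29/35. F1 = 2*P*R/(P+R) = 87/109.

87/109


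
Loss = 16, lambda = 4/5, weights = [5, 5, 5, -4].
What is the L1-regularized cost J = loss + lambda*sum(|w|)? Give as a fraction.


L1 norm = sum(|w|) = 19. J = 16 + 4/5 * 19 = 156/5.

156/5


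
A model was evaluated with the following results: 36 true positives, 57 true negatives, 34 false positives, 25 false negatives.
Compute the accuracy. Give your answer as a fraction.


Accuracy = (TP + TN) / (TP + TN + FP + FN) = (36 + 57) / 152 = 93/152.

93/152


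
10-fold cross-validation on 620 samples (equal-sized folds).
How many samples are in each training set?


Each validation fold has 620/10 = 62 samples. Training set = 620 - 62 = 558.

558


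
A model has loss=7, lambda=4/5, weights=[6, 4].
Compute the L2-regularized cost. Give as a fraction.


L2 sq norm = sum(w^2) = 52. J = 7 + 4/5 * 52 = 243/5.

243/5


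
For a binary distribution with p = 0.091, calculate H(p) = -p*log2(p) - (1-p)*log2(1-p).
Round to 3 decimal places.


H = -0.091*log2(0.091) - 0.909*log2(0.909) = 0.440.

0.440


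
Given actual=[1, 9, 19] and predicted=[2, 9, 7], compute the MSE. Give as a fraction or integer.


MSE = (1/3) * ((1-2)^2=1 + (9-9)^2=0 + (19-7)^2=144). Sum = 145. MSE = 145/3.

145/3


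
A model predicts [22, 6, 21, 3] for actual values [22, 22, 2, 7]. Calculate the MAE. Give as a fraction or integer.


MAE = (1/4) * (|22-22|=0 + |22-6|=16 + |2-21|=19 + |7-3|=4). Sum = 39. MAE = 39/4.

39/4


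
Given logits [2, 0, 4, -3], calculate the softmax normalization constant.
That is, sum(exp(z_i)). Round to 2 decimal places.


Denom = e^2=7.3891 + e^0=1.0000 + e^4=54.5982 + e^-3=0.0498. Sum = 63.0371, which rounds to 63.04.

63.04


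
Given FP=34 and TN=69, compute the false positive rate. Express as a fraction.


FPR = FP / (FP + TN) = 34 / 103 = 34/103.

34/103


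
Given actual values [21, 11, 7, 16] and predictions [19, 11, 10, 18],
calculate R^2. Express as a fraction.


Mean(y) = 55/4. SS_res = 17. SS_tot = 443/4. R^2 = 1 - 17/(443/4) = 375/443.

375/443


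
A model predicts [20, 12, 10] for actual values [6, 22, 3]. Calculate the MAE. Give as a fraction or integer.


MAE = (1/3) * (|6-20|=14 + |22-12|=10 + |3-10|=7). Sum = 31. MAE = 31/3.

31/3


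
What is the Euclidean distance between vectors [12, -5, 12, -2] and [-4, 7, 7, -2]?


d = sqrt(sum of squared differences). (12--4)^2=256, (-5-7)^2=144, (12-7)^2=25, (-2--2)^2=0. Sum = 425.

sqrt(425)


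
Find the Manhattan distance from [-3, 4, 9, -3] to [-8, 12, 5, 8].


d = sum of absolute differences: |-3--8|=5 + |4-12|=8 + |9-5|=4 + |-3-8|=11 = 28.

28


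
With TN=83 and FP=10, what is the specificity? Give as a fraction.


Specificity = TN / (TN + FP) = 83 / 93 = 83/93.

83/93


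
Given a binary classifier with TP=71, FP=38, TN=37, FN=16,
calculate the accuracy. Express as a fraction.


Accuracy = (TP + TN) / (TP + TN + FP + FN) = (71 + 37) / 162 = 2/3.

2/3


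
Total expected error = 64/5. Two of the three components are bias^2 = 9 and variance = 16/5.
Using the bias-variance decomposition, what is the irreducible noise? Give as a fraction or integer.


Total error = bias^2 + variance + irreducible noise. So irreducible noise = 64/5 - 9 - 16/5 = 3/5.

3/5


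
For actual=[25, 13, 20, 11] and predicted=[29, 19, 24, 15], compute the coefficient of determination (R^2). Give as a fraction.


Mean(y) = 69/4. SS_res = 84. SS_tot = 499/4. R^2 = 1 - 84/(499/4) = 163/499.

163/499


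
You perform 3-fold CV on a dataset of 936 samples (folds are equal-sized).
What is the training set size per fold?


Each validation fold has 936/3 = 312 samples. Training set = 936 - 312 = 624.

624


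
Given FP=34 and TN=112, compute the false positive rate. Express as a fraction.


FPR = FP / (FP + TN) = 34 / 146 = 17/73.

17/73


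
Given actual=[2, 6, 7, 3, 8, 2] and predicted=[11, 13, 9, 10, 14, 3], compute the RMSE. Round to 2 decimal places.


MSE = 36.6667. RMSE = sqrt(36.6667) = 6.06.

6.06


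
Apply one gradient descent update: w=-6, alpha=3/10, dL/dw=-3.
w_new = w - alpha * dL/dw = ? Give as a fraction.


w_new = -6 - 3/10 * -3 = -6 - -9/10 = -51/10.

-51/10


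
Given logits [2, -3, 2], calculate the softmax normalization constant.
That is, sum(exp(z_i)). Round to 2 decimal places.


Denom = e^2=7.3891 + e^-3=0.0498 + e^2=7.3891. Sum = 14.8280, which rounds to 14.83.

14.83


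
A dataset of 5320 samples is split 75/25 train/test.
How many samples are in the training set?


Test set = 5320 * 25% = 1330. Training set = 5320 - 1330 = 3990.

3990


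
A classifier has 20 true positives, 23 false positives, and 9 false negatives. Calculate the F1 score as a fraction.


Precision = 20/43 = 20/43. Recall = 20/29 = 20/29. F1 = 2*P*R/(P+R) = 5/9.

5/9


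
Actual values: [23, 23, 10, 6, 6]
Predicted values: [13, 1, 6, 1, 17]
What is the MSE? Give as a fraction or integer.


MSE = (1/5) * ((23-13)^2=100 + (23-1)^2=484 + (10-6)^2=16 + (6-1)^2=25 + (6-17)^2=121). Sum = 746. MSE = 746/5.

746/5


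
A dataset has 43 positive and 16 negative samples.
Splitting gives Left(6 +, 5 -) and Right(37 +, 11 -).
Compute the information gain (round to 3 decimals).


H(parent) = 0.8432. H(left) = 0.9940, H(right) = 0.7766. Weighted = (11/59)*0.9940 + (48/59)*0.7766 = 0.8171. IG = 0.8432 - 0.8171 = 0.0261, which rounds to 0.026.

0.026


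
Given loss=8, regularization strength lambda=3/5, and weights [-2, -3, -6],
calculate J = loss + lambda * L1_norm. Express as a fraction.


L1 norm = sum(|w|) = 11. J = 8 + 3/5 * 11 = 73/5.

73/5


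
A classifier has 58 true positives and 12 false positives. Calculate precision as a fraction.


Precision = TP / (TP + FP) = 58 / 70 = 29/35.

29/35


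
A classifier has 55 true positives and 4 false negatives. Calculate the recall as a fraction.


Recall = TP / (TP + FN) = 55 / 59 = 55/59.

55/59


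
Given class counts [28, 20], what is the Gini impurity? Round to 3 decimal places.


Total = 48. Proportions: 28/48, 20/48. sum(p_i^2) = 0.5139. Gini = 1 - 0.5139 = 0.4861, which rounds to 0.486.

0.486


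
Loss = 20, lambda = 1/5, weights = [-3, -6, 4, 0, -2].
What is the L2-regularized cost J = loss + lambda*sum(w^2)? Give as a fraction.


L2 sq norm = sum(w^2) = 65. J = 20 + 1/5 * 65 = 33.

33


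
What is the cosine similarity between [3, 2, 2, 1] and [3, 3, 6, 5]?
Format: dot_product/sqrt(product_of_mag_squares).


dot = 32. |a|^2 = 18, |b|^2 = 79. cos = 32/sqrt(1422).

32/sqrt(1422)


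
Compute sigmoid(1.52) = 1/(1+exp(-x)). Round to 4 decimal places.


sigma(1.52) = 1/(1+e^(-1.52)) = 1/(1+0.218712) = 1/1.218712 = 0.8205.

0.8205


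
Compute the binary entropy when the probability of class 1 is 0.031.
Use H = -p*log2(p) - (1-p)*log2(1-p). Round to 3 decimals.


H = -0.031*log2(0.031) - 0.969*log2(0.969) = 0.199.

0.199


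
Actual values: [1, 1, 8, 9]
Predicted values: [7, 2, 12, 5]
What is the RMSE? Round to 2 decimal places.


MSE = 17.2500. RMSE = sqrt(17.2500) = 4.15.

4.15


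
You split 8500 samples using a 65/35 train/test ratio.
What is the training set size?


Test set = 8500 * 35% = 2975. Training set = 8500 - 2975 = 5525.

5525


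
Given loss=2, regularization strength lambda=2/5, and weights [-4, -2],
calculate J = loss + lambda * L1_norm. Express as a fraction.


L1 norm = sum(|w|) = 6. J = 2 + 2/5 * 6 = 22/5.

22/5


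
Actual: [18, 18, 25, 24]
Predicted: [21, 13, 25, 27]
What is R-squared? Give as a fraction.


Mean(y) = 85/4. SS_res = 43. SS_tot = 171/4. R^2 = 1 - 43/(171/4) = -1/171.

-1/171


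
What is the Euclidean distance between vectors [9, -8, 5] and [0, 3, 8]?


d = sqrt(sum of squared differences). (9-0)^2=81, (-8-3)^2=121, (5-8)^2=9. Sum = 211.

sqrt(211)


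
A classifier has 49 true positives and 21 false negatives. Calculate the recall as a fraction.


Recall = TP / (TP + FN) = 49 / 70 = 7/10.

7/10


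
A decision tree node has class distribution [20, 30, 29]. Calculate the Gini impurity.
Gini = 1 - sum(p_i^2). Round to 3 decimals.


Total = 79. Proportions: 20/79, 30/79, 29/79. sum(p_i^2) = 0.3431. Gini = 1 - 0.3431 = 0.6569, which rounds to 0.657.

0.657


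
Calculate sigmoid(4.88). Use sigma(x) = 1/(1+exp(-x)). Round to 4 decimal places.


sigma(4.88) = 1/(1+e^(-4.88)) = 1/(1+0.007597) = 1/1.007597 = 0.9925.

0.9925


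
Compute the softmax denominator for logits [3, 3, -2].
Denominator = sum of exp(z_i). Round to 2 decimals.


Denom = e^3=20.0855 + e^3=20.0855 + e^-2=0.1353. Sum = 40.3063, which rounds to 40.31.

40.31


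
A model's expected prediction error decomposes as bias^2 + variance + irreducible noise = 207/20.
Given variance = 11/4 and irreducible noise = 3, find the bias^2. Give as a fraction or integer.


Total error = bias^2 + variance + irreducible noise. So bias^2 = 207/20 - 11/4 - 3 = 23/5.

23/5


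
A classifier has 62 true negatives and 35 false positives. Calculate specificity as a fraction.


Specificity = TN / (TN + FP) = 62 / 97 = 62/97.

62/97


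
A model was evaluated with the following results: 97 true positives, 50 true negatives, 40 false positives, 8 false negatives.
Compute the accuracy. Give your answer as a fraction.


Accuracy = (TP + TN) / (TP + TN + FP + FN) = (97 + 50) / 195 = 49/65.

49/65


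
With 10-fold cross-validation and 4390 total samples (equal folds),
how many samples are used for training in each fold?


Each validation fold has 4390/10 = 439 samples. Training set = 4390 - 439 = 3951.

3951


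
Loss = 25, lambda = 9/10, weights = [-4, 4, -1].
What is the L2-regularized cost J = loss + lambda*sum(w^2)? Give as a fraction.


L2 sq norm = sum(w^2) = 33. J = 25 + 9/10 * 33 = 547/10.

547/10


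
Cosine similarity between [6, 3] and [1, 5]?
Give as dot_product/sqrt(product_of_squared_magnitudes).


dot = 21. |a|^2 = 45, |b|^2 = 26. cos = 21/sqrt(1170).

21/sqrt(1170)


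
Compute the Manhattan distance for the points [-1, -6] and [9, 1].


d = sum of absolute differences: |-1-9|=10 + |-6-1|=7 = 17.

17
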